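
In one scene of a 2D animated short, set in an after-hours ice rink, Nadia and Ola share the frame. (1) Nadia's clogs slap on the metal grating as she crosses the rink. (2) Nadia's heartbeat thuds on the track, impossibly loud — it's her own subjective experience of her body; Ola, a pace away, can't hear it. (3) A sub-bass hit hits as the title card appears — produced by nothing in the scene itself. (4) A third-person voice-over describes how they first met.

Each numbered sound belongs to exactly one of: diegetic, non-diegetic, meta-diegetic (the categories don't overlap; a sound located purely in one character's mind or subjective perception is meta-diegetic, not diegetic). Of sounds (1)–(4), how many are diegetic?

1

Sound (1): Nadia's footsteps are produced in the story world, so diegetic.
(2) it's Nadia's internal bodily sensation rendered as sound; only Nadia 'hears' it → meta-diegetic.
Sound (3): nothing in the scene produces it; it's an accent added for the audience, so non-diegetic.
Sound (4): external voice-over — not a character, not heard by anyone in the scene, so non-diegetic.
So 1 of the 4 is diegetic: (1).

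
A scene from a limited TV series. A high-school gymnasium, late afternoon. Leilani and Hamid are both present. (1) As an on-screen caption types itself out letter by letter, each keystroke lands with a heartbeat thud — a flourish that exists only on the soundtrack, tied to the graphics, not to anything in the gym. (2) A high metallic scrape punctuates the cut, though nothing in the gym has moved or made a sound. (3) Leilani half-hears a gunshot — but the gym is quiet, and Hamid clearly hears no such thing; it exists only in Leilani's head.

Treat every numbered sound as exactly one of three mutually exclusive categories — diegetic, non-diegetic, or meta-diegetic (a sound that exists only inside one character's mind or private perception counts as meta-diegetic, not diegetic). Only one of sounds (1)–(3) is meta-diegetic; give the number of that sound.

3

(1) the caption isn't part of the story world, so neither is the sound tied to it → non-diegetic.
(2) nothing in the scene produces it; it's an accent added for the audience → non-diegetic.
Sound (3): subjective to Leilani: the gym is silent and Hamid hears nothing, so meta-diegetic.
Only (3) is meta-diegetic.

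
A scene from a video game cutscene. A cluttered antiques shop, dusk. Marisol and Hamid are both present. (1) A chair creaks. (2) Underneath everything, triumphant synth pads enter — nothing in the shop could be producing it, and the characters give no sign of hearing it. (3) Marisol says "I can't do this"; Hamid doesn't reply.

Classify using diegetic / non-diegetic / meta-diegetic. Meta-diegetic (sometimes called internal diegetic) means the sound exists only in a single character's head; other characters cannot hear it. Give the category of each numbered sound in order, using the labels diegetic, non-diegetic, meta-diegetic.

diegetic, non-diegetic, diegetic

(1) is diegetic: the sound comes from a chair physically present in the location.
(2) is non-diegetic: it has no source in the story world and no character can hear it — it's underscore.
Sound (3): Marisol is a character speaking aloud in the scene, so diegetic.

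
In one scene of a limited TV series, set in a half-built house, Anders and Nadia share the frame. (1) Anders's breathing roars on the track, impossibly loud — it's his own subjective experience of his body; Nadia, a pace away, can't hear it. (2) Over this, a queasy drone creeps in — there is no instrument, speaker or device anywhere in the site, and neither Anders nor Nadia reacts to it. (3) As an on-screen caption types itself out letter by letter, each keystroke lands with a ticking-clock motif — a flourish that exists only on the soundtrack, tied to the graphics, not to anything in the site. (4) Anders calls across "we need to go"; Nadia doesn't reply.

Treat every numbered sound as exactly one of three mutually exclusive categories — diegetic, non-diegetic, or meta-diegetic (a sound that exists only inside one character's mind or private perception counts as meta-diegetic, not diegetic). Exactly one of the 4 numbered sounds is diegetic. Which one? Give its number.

(1) point-of-audition from inside Anders's body; not a sound in the room → meta-diegetic.
(2) score with no on-screen or off-screen source; it exists for the audience alone → non-diegetic.
Sound (3): sound married to a title/caption — outside the diegesis by definition, so non-diegetic.
(4) is diegetic: on-screen dialogue — Anders speaks and Nadia is there to hear.
Only (4) is diegetic.

4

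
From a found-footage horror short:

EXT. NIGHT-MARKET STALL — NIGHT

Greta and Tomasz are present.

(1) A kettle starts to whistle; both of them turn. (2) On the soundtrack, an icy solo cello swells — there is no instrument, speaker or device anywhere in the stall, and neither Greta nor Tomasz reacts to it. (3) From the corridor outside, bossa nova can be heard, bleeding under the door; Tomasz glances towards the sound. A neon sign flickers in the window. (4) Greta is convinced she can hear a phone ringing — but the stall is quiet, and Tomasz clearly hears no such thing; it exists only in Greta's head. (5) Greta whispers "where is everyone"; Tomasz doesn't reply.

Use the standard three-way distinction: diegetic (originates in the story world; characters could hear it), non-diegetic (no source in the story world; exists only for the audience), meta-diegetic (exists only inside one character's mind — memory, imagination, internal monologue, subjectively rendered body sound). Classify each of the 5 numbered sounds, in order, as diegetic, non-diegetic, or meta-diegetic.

(1) an in-world source (a kettle); characters could hear it → diegetic.
(2) is non-diegetic: it has no source in the story world and no character can hear it — it's underscore.
Sound (3): it's coming from the corridor outside — a location within the story world — and Tomasz reacts, so diegetic.
(4) is meta-diegetic: subjective to Greta: the stall is silent and Tomasz hears nothing.
Sound (5): Greta is a character speaking aloud in the scene, so diegetic.

diegetic, non-diegetic, diegetic, meta-diegetic, diegetic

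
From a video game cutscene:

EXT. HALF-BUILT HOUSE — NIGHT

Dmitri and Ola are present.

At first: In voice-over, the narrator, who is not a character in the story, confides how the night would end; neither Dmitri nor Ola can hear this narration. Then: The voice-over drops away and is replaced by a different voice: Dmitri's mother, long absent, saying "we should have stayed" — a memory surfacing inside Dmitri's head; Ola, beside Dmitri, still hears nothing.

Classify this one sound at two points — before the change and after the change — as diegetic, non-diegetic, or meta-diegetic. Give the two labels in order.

non-diegetic, meta-diegetic

Before the change: the external narrator addresses only the audience — outside the story world → non-diegetic.
After the change: the replacement voice is a memory inside Dmitri's mind specifically → meta-diegetic.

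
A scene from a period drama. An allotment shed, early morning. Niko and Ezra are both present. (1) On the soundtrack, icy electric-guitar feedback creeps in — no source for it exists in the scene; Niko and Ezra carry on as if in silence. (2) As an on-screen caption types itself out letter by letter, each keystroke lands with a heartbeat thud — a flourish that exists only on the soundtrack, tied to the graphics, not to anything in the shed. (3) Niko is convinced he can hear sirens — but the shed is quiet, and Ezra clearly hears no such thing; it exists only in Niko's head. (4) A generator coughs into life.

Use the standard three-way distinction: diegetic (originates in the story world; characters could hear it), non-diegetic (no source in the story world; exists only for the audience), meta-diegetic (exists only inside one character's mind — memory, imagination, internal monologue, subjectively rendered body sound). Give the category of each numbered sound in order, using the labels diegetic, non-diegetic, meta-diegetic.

Sound (1): it has no source in the story world and no character can hear it — it's underscore, so non-diegetic.
(2) is non-diegetic: it accompanies on-screen graphics, not anything inside the story world.
(3) Niko alone 'hears' it — an imagined sound, not present in the space → meta-diegetic.
Sound (4): the sound comes from a generator physically present in the location, so diegetic.

non-diegetic, non-diegetic, meta-diegetic, diegetic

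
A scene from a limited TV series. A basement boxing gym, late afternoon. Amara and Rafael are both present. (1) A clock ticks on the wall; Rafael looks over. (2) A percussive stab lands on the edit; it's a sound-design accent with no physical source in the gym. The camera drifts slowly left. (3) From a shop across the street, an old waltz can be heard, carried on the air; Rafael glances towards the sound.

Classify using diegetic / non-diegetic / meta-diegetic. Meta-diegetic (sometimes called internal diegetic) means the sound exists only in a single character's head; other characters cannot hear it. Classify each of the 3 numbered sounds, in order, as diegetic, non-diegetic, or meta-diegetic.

Sound (1): an in-world source (a clock); characters could hear it, so diegetic.
(2) is non-diegetic: nothing in the scene produces it; it's an accent added for the audience.
Sound (3): it's coming from a shop across the street — a location within the story world — and Rafael reacts, so diegetic.

diegetic, non-diegetic, diegetic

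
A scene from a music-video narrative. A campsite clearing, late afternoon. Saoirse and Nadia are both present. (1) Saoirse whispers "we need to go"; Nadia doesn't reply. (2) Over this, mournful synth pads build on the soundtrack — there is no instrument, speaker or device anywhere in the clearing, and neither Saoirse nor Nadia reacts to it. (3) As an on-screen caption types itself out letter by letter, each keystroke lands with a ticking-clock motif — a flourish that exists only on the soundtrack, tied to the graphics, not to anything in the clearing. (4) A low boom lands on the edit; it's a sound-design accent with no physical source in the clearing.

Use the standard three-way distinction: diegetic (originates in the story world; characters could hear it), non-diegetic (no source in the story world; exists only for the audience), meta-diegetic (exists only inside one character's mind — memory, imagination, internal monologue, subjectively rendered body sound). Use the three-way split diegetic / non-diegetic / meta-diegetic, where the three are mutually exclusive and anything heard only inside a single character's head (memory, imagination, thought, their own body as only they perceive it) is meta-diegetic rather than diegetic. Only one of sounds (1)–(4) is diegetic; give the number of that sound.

1

Sound (1): on-screen dialogue — Saoirse speaks and Nadia is there to hear, so diegetic.
(2) is non-diegetic: it has no source in the story world and no character can hear it — it's underscore.
(3) is non-diegetic: it accompanies on-screen graphics, not anything inside the story world.
(4) is non-diegetic: an editorial stinger — it belongs to the cut, not the story world.
Only (1) is diegetic.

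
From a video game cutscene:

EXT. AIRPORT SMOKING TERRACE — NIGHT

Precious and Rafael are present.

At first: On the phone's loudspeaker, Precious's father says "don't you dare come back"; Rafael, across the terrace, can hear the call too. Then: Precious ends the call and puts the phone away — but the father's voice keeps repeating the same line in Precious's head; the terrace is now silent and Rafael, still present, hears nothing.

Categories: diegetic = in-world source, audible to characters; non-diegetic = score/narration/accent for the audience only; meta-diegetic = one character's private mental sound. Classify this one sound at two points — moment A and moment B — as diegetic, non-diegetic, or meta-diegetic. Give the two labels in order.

Moment A: the loudspeaker is an in-world source; both Precious and Rafael hear the call → diegetic.
Moment B: with the phone off, the voice continues only as Precious's private mental replay — Rafael can't hear it → meta-diegetic.

diegetic, meta-diegetic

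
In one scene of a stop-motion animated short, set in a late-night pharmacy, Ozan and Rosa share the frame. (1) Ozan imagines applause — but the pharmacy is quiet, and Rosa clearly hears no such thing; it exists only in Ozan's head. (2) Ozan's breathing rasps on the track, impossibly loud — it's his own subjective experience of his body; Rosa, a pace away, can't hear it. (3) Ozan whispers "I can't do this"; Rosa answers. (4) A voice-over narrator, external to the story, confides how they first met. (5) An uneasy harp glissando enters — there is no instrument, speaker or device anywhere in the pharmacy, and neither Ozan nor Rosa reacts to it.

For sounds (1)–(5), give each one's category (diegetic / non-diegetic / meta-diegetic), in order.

meta-diegetic, meta-diegetic, diegetic, non-diegetic, non-diegetic

(1) is meta-diegetic: Ozan alone 'hears' it — an imagined sound, not present in the space.
Sound (2): point-of-audition from inside Ozan's body; not a sound in the room, so meta-diegetic.
(3) on-screen dialogue — Ozan speaks and Rosa is there to hear → diegetic.
Sound (4): external voice-over — not a character, not heard by anyone in the scene, so non-diegetic.
(5) it has no source in the story world and no character can hear it — it's underscore → non-diegetic.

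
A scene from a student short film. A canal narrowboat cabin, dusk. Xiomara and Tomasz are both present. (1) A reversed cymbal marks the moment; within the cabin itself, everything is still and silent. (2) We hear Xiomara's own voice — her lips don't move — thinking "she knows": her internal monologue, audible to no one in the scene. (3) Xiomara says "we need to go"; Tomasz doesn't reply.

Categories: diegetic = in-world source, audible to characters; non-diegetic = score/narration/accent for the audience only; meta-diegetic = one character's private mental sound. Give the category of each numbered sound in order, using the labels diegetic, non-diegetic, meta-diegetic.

non-diegetic, meta-diegetic, diegetic

Sound (1): nothing in the scene produces it; it's an accent added for the audience, so non-diegetic.
Sound (2): Xiomara's thought-voice: a private mental sound no other character can hear, so meta-diegetic.
(3) is diegetic: on-screen dialogue — Xiomara speaks and Tomasz is there to hear.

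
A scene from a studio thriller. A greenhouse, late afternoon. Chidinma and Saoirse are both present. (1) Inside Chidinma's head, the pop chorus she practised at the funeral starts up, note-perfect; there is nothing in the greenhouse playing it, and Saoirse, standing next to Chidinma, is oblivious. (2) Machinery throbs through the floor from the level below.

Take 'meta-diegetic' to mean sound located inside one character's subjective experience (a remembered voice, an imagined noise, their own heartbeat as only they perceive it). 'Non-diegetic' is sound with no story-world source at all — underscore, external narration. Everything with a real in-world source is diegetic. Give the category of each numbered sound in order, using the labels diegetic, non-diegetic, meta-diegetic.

meta-diegetic, diegetic

(1) it lives in Chidinma's subjectivity, not in the greenhouse → meta-diegetic.
(2) ambient/room sound belonging to the story's physical space → diegetic.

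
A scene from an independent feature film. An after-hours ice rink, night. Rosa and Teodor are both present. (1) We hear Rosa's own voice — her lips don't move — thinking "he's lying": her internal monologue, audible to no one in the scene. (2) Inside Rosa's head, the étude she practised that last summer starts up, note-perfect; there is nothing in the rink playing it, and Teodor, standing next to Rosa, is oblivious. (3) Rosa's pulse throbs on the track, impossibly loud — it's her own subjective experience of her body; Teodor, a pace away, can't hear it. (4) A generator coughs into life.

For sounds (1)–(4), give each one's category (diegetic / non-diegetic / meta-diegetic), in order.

(1) is meta-diegetic: it's Rosa's unspoken thought, heard only by the audience via her subjectivity.
(2) is meta-diegetic: the music is a memory playing inside Rosa's mind alone; no real-world source, Teodor can't hear it.
(3) is meta-diegetic: point-of-audition from inside Rosa's body; not a sound in the room.
(4) the sound comes from a generator physically present in the location → diegetic.

meta-diegetic, meta-diegetic, meta-diegetic, diegetic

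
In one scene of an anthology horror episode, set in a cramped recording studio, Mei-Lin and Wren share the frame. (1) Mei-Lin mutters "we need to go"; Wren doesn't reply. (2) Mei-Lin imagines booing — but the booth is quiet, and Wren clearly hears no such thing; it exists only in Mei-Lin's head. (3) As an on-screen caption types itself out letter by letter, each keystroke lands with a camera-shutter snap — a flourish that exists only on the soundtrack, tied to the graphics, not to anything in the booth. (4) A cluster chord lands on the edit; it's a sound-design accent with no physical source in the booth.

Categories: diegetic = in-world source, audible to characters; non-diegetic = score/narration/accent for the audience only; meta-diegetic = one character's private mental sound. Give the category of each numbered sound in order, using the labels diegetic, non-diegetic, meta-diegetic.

(1) is diegetic: spoken by a character present in the story world.
Sound (2): Mei-Lin alone 'hears' it — an imagined sound, not present in the space, so meta-diegetic.
(3) the caption isn't part of the story world, so neither is the sound tied to it → non-diegetic.
Sound (4): nothing in the scene produces it; it's an accent added for the audience, so non-diegetic.

diegetic, meta-diegetic, non-diegetic, non-diegetic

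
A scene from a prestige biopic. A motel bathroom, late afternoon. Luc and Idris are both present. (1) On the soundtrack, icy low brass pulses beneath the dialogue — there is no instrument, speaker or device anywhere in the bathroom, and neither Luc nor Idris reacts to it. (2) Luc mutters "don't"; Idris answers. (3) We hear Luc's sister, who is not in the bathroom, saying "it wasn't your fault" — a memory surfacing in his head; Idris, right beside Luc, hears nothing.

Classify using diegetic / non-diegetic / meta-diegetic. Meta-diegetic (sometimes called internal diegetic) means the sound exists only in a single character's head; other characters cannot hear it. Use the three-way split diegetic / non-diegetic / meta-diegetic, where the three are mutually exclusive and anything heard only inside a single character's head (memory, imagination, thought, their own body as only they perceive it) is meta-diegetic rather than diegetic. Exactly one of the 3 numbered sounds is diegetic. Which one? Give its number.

(1) is non-diegetic: nothing in the bathroom produces it and the characters don't hear it — pure soundtrack.
Sound (2): on-screen dialogue — Luc speaks and Idris is there to hear, so diegetic.
(3) it's Luc's recollection rendered as sound; the other character can't hear it → meta-diegetic.
Only (2) is diegetic.

2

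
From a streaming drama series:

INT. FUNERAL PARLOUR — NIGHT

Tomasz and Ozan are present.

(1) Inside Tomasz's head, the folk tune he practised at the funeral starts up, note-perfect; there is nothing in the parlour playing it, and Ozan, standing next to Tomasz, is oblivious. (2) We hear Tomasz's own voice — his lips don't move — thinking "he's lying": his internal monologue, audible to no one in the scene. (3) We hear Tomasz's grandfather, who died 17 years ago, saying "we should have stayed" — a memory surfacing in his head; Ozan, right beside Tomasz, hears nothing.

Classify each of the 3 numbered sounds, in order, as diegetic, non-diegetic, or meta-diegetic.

Sound (1): it lives in Tomasz's subjectivity, not in the parlour, so meta-diegetic.
(2) is meta-diegetic: Tomasz's thought-voice: a private mental sound no other character can hear.
Sound (3): it's Tomasz's recollection rendered as sound; the other character can't hear it, so meta-diegetic.

meta-diegetic, meta-diegetic, meta-diegetic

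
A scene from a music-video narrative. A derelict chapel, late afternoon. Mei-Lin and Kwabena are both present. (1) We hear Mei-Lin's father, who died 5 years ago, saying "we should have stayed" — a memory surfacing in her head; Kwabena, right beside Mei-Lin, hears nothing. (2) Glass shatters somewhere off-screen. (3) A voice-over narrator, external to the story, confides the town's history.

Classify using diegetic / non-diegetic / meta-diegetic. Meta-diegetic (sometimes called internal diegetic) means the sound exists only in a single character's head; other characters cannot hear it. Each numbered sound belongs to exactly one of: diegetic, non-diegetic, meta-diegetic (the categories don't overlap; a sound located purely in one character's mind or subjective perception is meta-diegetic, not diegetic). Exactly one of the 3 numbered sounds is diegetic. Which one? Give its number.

2

(1) is meta-diegetic: the voice is a memory playing only inside Mei-Lin's mind; Kwabena can't hear it.
(2) an in-world source (glass); characters could hear it → diegetic.
(3) commentary laid over the scene from outside the fiction → non-diegetic.
Only (2) is diegetic.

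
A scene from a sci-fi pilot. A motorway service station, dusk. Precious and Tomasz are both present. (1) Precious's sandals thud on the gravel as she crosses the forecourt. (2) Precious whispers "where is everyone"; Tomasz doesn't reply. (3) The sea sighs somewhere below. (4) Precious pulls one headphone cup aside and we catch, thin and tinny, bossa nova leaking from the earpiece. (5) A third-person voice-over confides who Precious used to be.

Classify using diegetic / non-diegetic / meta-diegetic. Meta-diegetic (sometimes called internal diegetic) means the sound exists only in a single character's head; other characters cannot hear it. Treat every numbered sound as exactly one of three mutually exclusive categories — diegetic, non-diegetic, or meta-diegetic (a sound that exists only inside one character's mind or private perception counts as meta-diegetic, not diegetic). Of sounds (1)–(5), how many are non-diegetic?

1

(1) is diegetic: it's the physical sound of Precious moving in the space.
(2) is diegetic: Precious is a character speaking aloud in the scene.
(3) is diegetic: the sea is part of the location's real environment.
Sound (4): it's leaking from a physical pair of headphones in the scene, so diegetic.
Sound (5): the narrator exists outside the story world, addressing only the audience, so non-diegetic.
Non-diegetic: (5) — that's 1.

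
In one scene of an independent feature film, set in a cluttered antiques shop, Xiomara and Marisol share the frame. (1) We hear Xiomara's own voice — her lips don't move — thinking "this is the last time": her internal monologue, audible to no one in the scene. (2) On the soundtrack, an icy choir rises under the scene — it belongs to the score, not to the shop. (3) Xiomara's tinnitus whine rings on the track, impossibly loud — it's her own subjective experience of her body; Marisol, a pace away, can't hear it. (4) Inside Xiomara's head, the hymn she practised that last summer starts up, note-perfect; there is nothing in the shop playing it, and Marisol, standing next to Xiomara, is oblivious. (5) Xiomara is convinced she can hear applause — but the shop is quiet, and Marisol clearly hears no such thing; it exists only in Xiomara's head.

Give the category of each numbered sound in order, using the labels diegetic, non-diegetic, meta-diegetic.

Sound (1): it's Xiomara's unspoken thought, heard only by the audience via her subjectivity, so meta-diegetic.
(2) is non-diegetic: score with no on-screen or off-screen source; it exists for the audience alone.
(3) is meta-diegetic: a subjective body sound — Xiomara's private perception, inaudible to Marisol.
(4) is meta-diegetic: the music is a memory playing inside Xiomara's mind alone; no real-world source, Marisol can't hear it.
(5) is meta-diegetic: subjective to Xiomara: the shop is silent and Marisol hears nothing.

meta-diegetic, non-diegetic, meta-diegetic, meta-diegetic, meta-diegetic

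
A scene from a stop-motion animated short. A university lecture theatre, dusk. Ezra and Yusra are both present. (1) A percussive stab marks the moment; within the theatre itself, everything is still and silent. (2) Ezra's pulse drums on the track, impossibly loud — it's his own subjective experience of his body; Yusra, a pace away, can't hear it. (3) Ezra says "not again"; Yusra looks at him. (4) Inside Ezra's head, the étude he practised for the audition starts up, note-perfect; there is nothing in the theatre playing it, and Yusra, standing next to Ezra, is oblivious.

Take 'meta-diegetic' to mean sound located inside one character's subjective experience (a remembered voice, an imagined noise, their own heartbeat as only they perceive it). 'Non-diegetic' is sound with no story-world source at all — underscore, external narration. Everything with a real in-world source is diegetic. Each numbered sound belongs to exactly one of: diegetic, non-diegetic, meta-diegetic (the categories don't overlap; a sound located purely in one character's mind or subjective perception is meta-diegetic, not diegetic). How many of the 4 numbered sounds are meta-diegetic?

Sound (1): nothing in the scene produces it; it's an accent added for the audience, so non-diegetic.
Sound (2): point-of-audition from inside Ezra's body; not a sound in the room, so meta-diegetic.
(3) is diegetic: spoken by a character present in the story world.
(4) is meta-diegetic: remembered music, private to Ezra — Yusra is oblivious because it isn't in the room.
So 2 of the 4 are meta-diegetic: (2), (4).

2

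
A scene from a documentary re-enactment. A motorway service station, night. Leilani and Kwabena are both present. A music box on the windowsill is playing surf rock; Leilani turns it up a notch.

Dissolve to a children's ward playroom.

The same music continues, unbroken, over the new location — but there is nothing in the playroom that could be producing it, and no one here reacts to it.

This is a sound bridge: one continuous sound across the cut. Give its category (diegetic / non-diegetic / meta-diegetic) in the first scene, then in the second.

Scene one: a music box is an on-screen source and Leilani reacts to it → diegetic.
Scene two: there is no source in the playroom and no one hears it — it's now underscore → non-diegetic.

diegetic, non-diegetic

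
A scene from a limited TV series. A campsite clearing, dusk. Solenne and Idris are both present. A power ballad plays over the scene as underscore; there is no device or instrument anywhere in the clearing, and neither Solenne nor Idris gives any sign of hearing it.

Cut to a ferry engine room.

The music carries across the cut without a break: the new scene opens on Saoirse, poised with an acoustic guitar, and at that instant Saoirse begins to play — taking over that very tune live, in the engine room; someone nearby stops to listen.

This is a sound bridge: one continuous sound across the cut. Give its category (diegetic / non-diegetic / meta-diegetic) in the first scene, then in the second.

Scene one: there's no in-world source anywhere and no character hears it — underscore for the audience only → non-diegetic.
Scene two: from the moment Saoirse starts playing, the tune is being performed on an acoustic guitar inside the story world and another character hears it → diegetic.

non-diegetic, diegetic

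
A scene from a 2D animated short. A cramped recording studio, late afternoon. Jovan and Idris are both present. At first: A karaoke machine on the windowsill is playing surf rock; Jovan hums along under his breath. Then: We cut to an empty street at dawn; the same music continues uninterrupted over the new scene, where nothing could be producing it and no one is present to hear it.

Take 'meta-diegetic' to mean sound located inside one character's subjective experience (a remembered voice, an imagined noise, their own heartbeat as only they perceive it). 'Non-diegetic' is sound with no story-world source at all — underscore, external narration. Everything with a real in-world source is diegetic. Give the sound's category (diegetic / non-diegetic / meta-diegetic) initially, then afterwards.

diegetic, non-diegetic

Initially: a karaoke machine is a real in-scene source and Jovan reacts to it → diegetic.
Afterwards: there is no longer any in-world source and no one can hear it — it has become underscore → non-diegetic.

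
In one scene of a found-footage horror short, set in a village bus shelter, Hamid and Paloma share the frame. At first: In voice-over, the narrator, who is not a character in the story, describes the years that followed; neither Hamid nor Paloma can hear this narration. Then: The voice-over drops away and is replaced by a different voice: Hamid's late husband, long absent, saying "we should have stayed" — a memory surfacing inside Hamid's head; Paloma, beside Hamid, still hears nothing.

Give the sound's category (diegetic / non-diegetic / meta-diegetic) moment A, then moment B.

non-diegetic, meta-diegetic

Moment A: the external narrator addresses only the audience — outside the story world → non-diegetic.
Moment B: the replacement voice is a memory inside Hamid's mind specifically → meta-diegetic.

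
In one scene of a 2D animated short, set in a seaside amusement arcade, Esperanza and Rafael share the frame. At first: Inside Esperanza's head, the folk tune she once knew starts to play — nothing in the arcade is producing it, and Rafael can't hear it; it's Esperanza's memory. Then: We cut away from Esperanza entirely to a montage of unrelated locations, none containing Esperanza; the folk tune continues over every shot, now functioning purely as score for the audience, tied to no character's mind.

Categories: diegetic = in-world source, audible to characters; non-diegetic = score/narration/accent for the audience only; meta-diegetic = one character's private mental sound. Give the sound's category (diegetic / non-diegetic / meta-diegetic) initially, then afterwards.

meta-diegetic, non-diegetic

Initially: the music lives inside Esperanza's mind alone; Rafael can't hear it → meta-diegetic.
Afterwards: once it plays over shots Esperanza isn't in, detached from any character's subjectivity, it's conventional underscore → non-diegetic.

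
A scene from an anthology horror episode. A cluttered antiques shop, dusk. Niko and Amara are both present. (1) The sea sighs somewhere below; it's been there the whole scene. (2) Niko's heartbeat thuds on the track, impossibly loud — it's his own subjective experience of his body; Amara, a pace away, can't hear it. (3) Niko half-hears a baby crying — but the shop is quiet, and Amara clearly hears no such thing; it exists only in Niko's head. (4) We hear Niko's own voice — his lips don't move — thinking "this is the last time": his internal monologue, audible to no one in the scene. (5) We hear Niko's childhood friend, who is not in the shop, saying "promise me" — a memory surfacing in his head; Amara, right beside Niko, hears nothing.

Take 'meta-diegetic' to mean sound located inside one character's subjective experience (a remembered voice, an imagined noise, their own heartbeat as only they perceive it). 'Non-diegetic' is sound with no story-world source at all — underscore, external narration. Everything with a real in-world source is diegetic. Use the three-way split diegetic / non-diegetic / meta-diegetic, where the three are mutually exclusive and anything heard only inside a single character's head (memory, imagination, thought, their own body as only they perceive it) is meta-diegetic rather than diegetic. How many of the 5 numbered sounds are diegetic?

1

(1) is diegetic: ambient/room sound belonging to the story's physical space.
(2) is meta-diegetic: point-of-audition from inside Niko's body; not a sound in the room.
(3) is meta-diegetic: subjective to Niko: the shop is silent and Amara hears nothing.
(4) it's Niko's unspoken thought, heard only by the audience via his subjectivity → meta-diegetic.
(5) is meta-diegetic: the voice is a memory playing only inside Niko's mind; Amara can't hear it.
So 1 of the 5 is diegetic: (1).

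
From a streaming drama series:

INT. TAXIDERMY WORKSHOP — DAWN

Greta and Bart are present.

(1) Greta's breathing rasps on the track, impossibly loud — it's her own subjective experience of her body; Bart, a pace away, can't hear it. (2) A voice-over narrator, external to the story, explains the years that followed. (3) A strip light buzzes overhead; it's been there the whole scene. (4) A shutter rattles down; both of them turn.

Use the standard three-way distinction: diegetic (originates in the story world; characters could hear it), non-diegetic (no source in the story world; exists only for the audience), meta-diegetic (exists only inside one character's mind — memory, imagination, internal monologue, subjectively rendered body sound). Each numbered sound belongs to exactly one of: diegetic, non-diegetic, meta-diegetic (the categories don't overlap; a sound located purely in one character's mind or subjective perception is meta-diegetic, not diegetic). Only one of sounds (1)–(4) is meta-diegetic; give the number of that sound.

(1) a subjective body sound — Greta's private perception, inaudible to Bart → meta-diegetic.
Sound (2): external voice-over — not a character, not heard by anyone in the scene, so non-diegetic.
Sound (3): it's the actual ambient sound of the location, so diegetic.
(4) is diegetic: the sound comes from a shutter physically present in the location.
Only (1) is meta-diegetic.

1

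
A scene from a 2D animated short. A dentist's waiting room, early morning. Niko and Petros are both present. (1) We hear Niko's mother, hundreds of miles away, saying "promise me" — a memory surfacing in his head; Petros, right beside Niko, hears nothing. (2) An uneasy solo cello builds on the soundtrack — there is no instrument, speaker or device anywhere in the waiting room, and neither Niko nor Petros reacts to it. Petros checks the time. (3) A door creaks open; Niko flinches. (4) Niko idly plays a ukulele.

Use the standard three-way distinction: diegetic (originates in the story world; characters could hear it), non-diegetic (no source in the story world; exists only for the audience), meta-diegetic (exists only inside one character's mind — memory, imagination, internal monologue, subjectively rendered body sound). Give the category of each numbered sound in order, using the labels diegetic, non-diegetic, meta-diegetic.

(1) the voice is a memory playing only inside Niko's mind; Petros can't hear it → meta-diegetic.
(2) it has no source in the story world and no character can hear it — it's underscore → non-diegetic.
(3) is diegetic: a door is a real object/event in the scene's world.
(4) is diegetic: a character is playing a ukulele on screen.

meta-diegetic, non-diegetic, diegetic, diegetic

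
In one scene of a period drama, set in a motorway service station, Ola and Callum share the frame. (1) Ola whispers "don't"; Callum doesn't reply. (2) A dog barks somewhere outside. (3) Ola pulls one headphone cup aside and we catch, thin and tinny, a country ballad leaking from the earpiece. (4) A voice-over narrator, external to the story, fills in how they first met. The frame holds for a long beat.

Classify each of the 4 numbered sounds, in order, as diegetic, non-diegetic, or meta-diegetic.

Sound (1): spoken by a character present in the story world, so diegetic.
(2) is diegetic: a dog is a real object/event in the scene's world.
(3) the earpiece is a real device on Ola's head — source music → diegetic.
(4) external voice-over — not a character, not heard by anyone in the scene → non-diegetic.

diegetic, diegetic, diegetic, non-diegetic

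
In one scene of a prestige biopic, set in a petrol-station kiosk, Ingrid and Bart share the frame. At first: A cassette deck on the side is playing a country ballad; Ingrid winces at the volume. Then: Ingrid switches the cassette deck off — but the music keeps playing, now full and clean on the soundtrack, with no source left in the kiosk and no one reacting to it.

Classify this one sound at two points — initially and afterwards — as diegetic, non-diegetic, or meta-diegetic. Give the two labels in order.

Initially: a cassette deck is a real in-scene source and Ingrid reacts to it → diegetic.
Afterwards: there is no longer any in-world source and no one can hear it — it has become underscore → non-diegetic.

diegetic, non-diegetic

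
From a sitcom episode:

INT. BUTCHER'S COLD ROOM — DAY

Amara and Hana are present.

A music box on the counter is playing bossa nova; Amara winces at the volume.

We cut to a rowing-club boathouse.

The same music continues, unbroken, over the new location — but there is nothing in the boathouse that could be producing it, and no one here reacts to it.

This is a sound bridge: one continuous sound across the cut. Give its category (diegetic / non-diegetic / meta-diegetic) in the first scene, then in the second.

diegetic, non-diegetic

Scene one: a music box is an on-screen source and Amara reacts to it → diegetic.
Scene two: there is no source in the boathouse and no one hears it — it's now underscore → non-diegetic.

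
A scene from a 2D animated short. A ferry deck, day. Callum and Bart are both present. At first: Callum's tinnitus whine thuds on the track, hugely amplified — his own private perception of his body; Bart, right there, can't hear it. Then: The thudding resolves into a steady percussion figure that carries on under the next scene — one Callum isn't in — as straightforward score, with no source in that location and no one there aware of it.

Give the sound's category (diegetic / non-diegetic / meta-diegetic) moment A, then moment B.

Moment A: it's Callum's subjective body sound, inaudible to Bart → meta-diegetic.
Moment B: detached from Callum and playing as sourceless score over a scene he isn't in — for the audience only → non-diegetic.

meta-diegetic, non-diegetic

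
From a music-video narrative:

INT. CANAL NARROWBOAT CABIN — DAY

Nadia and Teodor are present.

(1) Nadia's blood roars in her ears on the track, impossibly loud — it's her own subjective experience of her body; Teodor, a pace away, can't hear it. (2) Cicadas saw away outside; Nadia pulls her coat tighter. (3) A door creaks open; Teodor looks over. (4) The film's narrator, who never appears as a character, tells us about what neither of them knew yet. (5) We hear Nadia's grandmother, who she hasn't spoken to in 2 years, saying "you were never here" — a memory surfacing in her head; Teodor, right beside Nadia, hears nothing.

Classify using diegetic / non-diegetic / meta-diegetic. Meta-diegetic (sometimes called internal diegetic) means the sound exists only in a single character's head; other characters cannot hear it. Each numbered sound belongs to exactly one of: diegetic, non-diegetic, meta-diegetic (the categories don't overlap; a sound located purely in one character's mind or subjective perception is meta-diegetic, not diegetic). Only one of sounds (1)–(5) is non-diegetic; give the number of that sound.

4

(1) is meta-diegetic: it's Nadia's internal bodily sensation rendered as sound; only Nadia 'hears' it.
(2) is diegetic: cicadas is part of the location's real environment.
(3) the sound comes from a door physically present in the location → diegetic.
(4) the narrator exists outside the story world, addressing only the audience → non-diegetic.
Sound (5): the voice is a memory playing only inside Nadia's mind; Teodor can't hear it, so meta-diegetic.
Only (4) is non-diegetic.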